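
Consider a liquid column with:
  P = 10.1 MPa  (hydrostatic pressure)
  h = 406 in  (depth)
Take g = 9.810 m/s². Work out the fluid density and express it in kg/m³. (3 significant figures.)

99800 kg/m³

Solving P = ρ·g·h for ρ: ρ = P/(g·h).
P = 10.1 MPa = 1.010×10^7 Pa; h = 406 in = 10.31 m; g = 9.810 m/s².
ρ = 99837 kg/m³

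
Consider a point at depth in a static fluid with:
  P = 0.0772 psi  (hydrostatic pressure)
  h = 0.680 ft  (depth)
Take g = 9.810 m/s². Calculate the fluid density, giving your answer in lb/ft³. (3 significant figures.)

Solving P = ρ·g·h for ρ: ρ = P/(g·h).
P = 0.0772 psi = 532.3 Pa; h = 0.680 ft = 0.2073 m; g = 9.810 m/s².
ρ = 261.8 kg/m³
261.8 kg/m³ × (1 lb/ft³ / 16.02 kg/m³) = 16.34 lb/ft³

16.3 lb/ft³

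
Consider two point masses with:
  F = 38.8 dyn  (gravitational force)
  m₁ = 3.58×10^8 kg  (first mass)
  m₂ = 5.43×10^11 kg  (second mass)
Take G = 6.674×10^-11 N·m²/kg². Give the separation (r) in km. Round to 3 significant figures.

5780 km

Rearranging: r = √(G·m₁m₂/F).
F = 38.8 dyn = 3.880×10^-4 N; m₁ = 3.58×10^8 kg; m₂ = 5.43×10^11 kg; G = 6.674×10^-11 N·m²/kg².
r = 5.783×10^6 m
5.783×10^6 m × (1 km / 1000 m) = 5783 km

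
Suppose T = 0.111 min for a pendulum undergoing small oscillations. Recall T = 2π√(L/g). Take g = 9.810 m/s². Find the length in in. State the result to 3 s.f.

434 in

Solving T = 2π√(L/g) for L: L = g·(T/2π)².
T = 0.111 min = 6.660 s; g = 9.810 m/s².
L = 11.02 m
11.02 m × (1 in / 0.02540 m) = 433.9 in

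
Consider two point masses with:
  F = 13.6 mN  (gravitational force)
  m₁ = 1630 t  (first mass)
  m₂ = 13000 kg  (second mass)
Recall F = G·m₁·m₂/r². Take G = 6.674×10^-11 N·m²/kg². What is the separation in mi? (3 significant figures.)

From Newton's law of gravitation: r = √(G·m₁m₂/F).
F = 13.6 mN = 0.01360 N; m₁ = 1630 t = 1.630×10^6 kg; m₂ = 13000 kg; G = 6.674×10^-11 N·m²/kg².
r = 10.20 m
10.20 m × (1 mi / 1609 m) = 0.006336 mi

0.00634 mi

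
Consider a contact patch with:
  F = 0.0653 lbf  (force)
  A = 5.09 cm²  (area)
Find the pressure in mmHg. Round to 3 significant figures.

Directly: P = F/A.
F = 0.0653 lbf = 0.2905 N; A = 5.09 cm² = 5.090×10^-4 m².
P = 570.7 Pa
570.7 Pa × (1 mmHg / 133.3 Pa) = 4.280 mmHg

4.28 mmHg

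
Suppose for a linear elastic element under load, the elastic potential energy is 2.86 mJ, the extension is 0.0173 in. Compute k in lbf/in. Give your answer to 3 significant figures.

169 lbf/in

Rearranging: k = 2U/x².
U = 2.86 mJ = 0.002860 J; x = 0.0173 in = 4.394×10^-4 m.
k = 29624 N/m
29624 N/m × (1 lbf/in / 175.1 N/m) = 169.2 lbf/in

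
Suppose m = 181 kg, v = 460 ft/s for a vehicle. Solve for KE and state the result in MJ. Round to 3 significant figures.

KE is given directly by: KE = ½mv².
m = 181 kg; v = 460 ft/s = 140.2 m/s.
KE = 1.779×10^6 J
1.779×10^6 J × (1 MJ / 1.000×10^6 J) = 1.779 MJ

1.78 MJ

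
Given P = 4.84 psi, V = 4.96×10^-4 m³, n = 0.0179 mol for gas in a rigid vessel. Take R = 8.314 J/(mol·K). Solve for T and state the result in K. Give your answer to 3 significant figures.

From the ideal-gas law: T = PV/(nR).
P = 4.84 psi = 33371 Pa; V = 4.96×10^-4 m³; n = 0.0179 mol; R = 8.314 J/(mol·K).
T = 111.2 K

111 K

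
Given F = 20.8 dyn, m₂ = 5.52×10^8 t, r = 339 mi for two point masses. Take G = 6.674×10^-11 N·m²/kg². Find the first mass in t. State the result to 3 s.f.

Solving F = G·m₁·m₂/r² for m₁: m₁ = F·r²/(G·m₂).
F = 20.8 dyn = 2.080×10^-4 N; m₂ = 5.52×10^8 t = 5.520×10^11 kg; r = 339 mi = 5.456×10^5 m; G = 6.674×10^-11 N·m²/kg².
m₁ = 1.680×10^6 kg
1.680×10^6 kg × (1 t / 1000 kg) = 1680 t

1680 t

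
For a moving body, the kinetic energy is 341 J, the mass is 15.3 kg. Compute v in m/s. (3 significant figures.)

6.68 m/s

Rearranging KE = ½mv² for v: v = √(2·KE/m).
KE = 341 J; m = 15.3 kg.
v = 6.676 m/s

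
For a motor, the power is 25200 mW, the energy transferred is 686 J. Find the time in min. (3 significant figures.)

Rearranging P = W/t for t: t = W/P.
P = 25200 mW = 25.20 W; W = 686 J.
t = 27.22 s
27.22 s × (1 min / 60.00 s) = 0.4537 min

0.454 min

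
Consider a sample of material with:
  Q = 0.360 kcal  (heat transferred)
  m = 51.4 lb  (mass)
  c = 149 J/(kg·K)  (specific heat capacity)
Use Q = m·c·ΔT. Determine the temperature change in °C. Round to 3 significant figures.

0.434 °C

Rearranging Q = m·c·ΔT for ΔT: ΔT = Q/(m·c).
Q = 0.360 kcal = 1506 J; m = 51.4 lb = 23.31 kg; c = 149 J/(kg·K).
ΔT = 0.4336 K
Since 1 °C = 1 K, 0.4336 °C.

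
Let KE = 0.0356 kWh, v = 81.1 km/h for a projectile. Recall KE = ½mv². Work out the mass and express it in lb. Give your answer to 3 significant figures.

1110 lb

Rearranging KE = ½mv² for m: m = 2·KE/v².
KE = 0.0356 kWh = 1.282×10^5 J; v = 81.1 km/h = 22.53 m/s.
m = 505.1 kg
505.1 kg × (1 lb / 0.4536 kg) = 1113 lb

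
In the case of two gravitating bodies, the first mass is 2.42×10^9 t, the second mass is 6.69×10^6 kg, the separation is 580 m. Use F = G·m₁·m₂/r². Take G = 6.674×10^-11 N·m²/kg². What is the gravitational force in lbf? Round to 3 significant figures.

722 lbf

F is given directly by: F = Gm₁m₂/r².
m₁ = 2.42×10^9 t = 2.420×10^12 kg; m₂ = 6.69×10^6 kg; r = 580 m; G = 6.674×10^-11 N·m²/kg².
F = 3212 N
3212 N × (1 lbf / 4.448 N) = 722.1 lbf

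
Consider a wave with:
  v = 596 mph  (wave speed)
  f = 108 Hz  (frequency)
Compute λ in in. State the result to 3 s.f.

Solving v = f·λ for λ: λ = v/f.
v = 596 mph = 266.4 m/s; f = 108 Hz.
λ = 2.467 m
2.467 m × (1 in / 0.02540 m) = 97.13 in

97.1 in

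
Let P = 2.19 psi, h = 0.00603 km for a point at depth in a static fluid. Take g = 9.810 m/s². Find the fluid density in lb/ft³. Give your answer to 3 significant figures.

Rearranging: ρ = P/(g·h).
P = 2.19 psi = 15100 Pa; h = 0.00603 km = 6.030 m; g = 9.810 m/s².
ρ = 255.3 kg/m³
255.3 kg/m³ × (1 lb/ft³ / 16.02 kg/m³) = 15.94 lb/ft³

15.9 lb/ft³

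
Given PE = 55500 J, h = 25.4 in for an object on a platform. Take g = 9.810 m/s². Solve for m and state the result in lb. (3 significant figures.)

19300 lb

Rearranging PE = m·g·h for m: m = PE/(g·h).
PE = 55500 J; h = 25.4 in = 0.6452 m; g = 9.810 m/s².
m = 8769 kg
8769 kg × (1 lb / 0.4536 kg) = 19333 lb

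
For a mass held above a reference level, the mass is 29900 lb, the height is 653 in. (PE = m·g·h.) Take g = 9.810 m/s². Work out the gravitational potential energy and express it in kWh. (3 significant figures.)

0.613 kWh

PE is given directly by: PE = mgh.
m = 29900 lb = 13562 kg; h = 653 in = 16.59 m; g = 9.810 m/s².
PE = 2.207×10^6 J
2.207×10^6 J × (1 kWh / 3.600×10^6 J) = 0.6130 kWh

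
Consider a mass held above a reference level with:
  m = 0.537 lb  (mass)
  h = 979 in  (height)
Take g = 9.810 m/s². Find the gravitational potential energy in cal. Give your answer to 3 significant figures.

Directly: PE = mgh.
m = 0.537 lb = 0.2436 kg; h = 979 in = 24.87 m; g = 9.810 m/s².
PE = 59.42 J
59.42 J × (1 cal / 4.184 J) = 14.20 cal

14.2 cal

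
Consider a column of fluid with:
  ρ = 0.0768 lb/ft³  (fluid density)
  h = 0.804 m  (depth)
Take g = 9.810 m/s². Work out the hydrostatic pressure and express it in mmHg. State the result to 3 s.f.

Directly: P = ρgh.
ρ = 0.0768 lb/ft³ = 1.230 kg/m³; h = 0.804 m; g = 9.810 m/s².
P = 9.703 Pa  (the unit combination reduces to kg/(m·s²) = Pa)
9.703 Pa × (1 mmHg / 133.3 Pa) = 0.07278 mmHg

0.0728 mmHg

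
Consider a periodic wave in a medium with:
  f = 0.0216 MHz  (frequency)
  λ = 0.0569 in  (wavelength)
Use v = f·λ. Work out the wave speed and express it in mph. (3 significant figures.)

69.8 mph

Directly: v = fλ.
f = 0.0216 MHz = 21600 Hz; λ = 0.0569 in = 0.001445 m.
v = 31.22 m/s
31.22 m/s × (1 mph / 0.4470 m/s) = 69.83 mph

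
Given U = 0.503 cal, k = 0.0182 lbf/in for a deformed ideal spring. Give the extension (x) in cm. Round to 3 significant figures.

Rearranging U = ½k·x² for x: x = √(2U/k).
U = 0.503 cal = 2.105 J; k = 0.0182 lbf/in = 3.187 N/m.
x = 1.149 m
1.149 m × (1 cm / 0.01000 m) = 114.9 cm

115 cm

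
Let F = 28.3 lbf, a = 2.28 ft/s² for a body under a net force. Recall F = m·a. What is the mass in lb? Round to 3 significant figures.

Solving F = m·a for m: m = F/a.
F = 28.3 lbf = 125.9 N; a = 2.28 ft/s² = 0.6949 m/s².
m = 181.1 kg
181.1 kg × (1 lb / 0.4536 kg) = 399.4 lb

399 lb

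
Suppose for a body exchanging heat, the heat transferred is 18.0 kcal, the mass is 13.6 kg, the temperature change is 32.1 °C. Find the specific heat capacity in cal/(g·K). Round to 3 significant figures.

0.0412 cal/(g·K)

Solving Q = m·c·ΔT for c: c = Q/(m·ΔT).
Q = 18.0 kcal = 75312 J; m = 13.6 kg; ΔT = 32.1 °C = 32.10 K.
c = 172.5 J/(kg·K)
172.5 J/(kg·K) × (1 cal/(g·K) / 4184 J/(kg·K)) = 0.04123 cal/(g·K)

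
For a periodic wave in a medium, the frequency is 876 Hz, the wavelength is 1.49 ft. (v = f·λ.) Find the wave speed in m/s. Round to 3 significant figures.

v is given directly by: v = fλ.
f = 876 Hz; λ = 1.49 ft = 0.4542 m.
v = 397.8 m/s

398 m/s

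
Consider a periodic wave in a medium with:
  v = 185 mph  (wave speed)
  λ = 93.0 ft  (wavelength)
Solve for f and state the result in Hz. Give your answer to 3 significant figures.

Rearranging v = f·λ for f: f = v/λ.
v = 185 mph = 82.70 m/s; λ = 93.0 ft = 28.35 m.
f = 2.918 Hz

2.92 Hz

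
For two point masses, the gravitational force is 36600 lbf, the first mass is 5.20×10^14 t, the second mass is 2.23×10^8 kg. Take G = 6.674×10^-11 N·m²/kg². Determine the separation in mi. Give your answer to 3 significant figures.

135 mi

From Newton's law of gravitation: r = √(G·m₁m₂/F).
F = 36600 lbf = 1.628×10^5 N; m₁ = 5.20×10^14 t = 5.200×10^17 kg; m₂ = 2.23×10^8 kg; G = 6.674×10^-11 N·m²/kg².
r = 2.180×10^5 m
2.180×10^5 m × (1 mi / 1609 m) = 135.5 mi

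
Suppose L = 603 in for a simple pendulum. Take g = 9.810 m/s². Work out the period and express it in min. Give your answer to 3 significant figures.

T is given directly by: T = 2π√(L/g).
L = 603 in = 15.32 m; g = 9.810 m/s².
T = 7.851 s
7.851 s × (1 min / 60.00 s) = 0.1308 min

0.131 min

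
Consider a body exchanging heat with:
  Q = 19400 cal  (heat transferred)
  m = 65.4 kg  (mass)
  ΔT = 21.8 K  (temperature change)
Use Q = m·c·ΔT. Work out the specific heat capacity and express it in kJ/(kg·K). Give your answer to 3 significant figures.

0.0569 kJ/(kg·K)

Rearranging: c = Q/(m·ΔT).
Q = 19400 cal = 81170 J; m = 65.4 kg; ΔT = 21.8 K.
c = 56.93 J/(kg·K)
56.93 J/(kg·K) × (1 kJ/(kg·K) / 1000 J/(kg·K)) = 0.05693 kJ/(kg·K)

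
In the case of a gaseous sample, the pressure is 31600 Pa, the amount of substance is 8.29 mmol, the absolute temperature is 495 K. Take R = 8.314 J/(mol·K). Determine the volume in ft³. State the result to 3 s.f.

Rearranging: V = nRT/P.
P = 31600 Pa; n = 8.29 mmol = 0.008290 mol; T = 495 K; R = 8.314 J/(mol·K).
V = 0.001080 m³
0.001080 m³ × (1 ft³ / 0.02832 m³) = 0.03813 ft³

0.0381 ft³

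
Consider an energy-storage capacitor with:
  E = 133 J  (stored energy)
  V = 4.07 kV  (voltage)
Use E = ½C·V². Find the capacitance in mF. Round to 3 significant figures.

0.0161 mF

Rearranging E = ½C·V² for C: C = 2E/V².
E = 133 J; V = 4.07 kV = 4070 V.
C = 1.606×10^-5 F
1.606×10^-5 F × (1 mF / 0.001000 F) = 0.01606 mF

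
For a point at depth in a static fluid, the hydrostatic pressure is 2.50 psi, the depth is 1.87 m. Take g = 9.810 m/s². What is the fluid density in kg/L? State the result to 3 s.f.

0.940 kg/L

Rearranging: ρ = P/(g·h).
P = 2.50 psi = 17237 Pa; h = 1.87 m; g = 9.810 m/s².
ρ = 939.6 kg/m³
939.6 kg/m³ × (1 kg/L / 1000 kg/m³) = 0.9396 kg/L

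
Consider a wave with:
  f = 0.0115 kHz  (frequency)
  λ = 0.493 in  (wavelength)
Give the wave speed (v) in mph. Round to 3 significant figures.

0.322 mph

Directly: v = fλ.
f = 0.0115 kHz = 11.50 Hz; λ = 0.493 in = 0.01252 m.
v = 0.1440 m/s
0.1440 m/s × (1 mph / 0.4470 m/s) = 0.3221 mph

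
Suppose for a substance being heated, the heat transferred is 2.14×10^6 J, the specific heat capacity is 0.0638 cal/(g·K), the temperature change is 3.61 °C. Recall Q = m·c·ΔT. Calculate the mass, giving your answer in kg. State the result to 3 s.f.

2220 kg

Rearranging: m = Q/(c·ΔT).
Q = 2.14×10^6 J; c = 0.0638 cal/(g·K) = 266.9 J/(kg·K); ΔT = 3.61 °C = 3.610 K.
m = 2221 kg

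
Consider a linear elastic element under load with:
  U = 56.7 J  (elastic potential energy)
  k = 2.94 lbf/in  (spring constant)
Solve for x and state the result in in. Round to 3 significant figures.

18.5 in

Rearranging U = ½k·x² for x: x = √(2U/k).
U = 56.7 J; k = 2.94 lbf/in = 514.9 N/m.
x = 0.4693 m
0.4693 m × (1 in / 0.02540 m) = 18.48 in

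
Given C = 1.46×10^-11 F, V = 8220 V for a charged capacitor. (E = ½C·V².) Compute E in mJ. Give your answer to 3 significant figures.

Directly: E = ½CV².
C = 1.46×10^-11 F; V = 8220 V.
E = 4.932×10^-4 J  (the unit combination reduces to kg·m²/s² = J)
4.932×10^-4 J × (1 mJ / 0.001000 J) = 0.4932 mJ

0.493 mJ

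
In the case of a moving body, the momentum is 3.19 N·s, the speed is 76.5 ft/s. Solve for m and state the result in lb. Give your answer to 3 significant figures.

0.302 lb

Rearranging p = m·v for m: m = p/v.
p = 3.19 N·s = 3.190 kg·m/s; v = 76.5 ft/s = 23.32 m/s.
m = 0.1368 kg
0.1368 kg × (1 lb / 0.4536 kg) = 0.3016 lb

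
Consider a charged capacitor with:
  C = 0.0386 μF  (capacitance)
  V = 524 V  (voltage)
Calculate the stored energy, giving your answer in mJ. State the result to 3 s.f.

E is given directly by: E = ½CV².
C = 0.0386 μF = 3.860×10^-8 F; V = 524 V.
E = 0.005299 J
0.005299 J × (1 mJ / 0.001000 J) = 5.299 mJ

5.30 mJ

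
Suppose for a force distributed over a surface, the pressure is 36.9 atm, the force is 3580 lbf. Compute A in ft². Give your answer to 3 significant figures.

Solving P = F/A for A: A = F/P.
P = 36.9 atm = 3.739×10^6 Pa; F = 3580 lbf = 15925 N.
A = 0.004259 m²
0.004259 m² × (1 ft² / 0.09290 m²) = 0.04585 ft²

0.0458 ft²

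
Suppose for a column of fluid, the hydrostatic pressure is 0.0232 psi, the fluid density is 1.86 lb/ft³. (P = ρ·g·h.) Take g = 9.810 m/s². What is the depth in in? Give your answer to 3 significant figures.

21.5 in

Solving P = ρ·g·h for h: h = P/(ρ·g).
P = 0.0232 psi = 160.0 Pa; ρ = 1.86 lb/ft³ = 29.79 kg/m³; g = 9.810 m/s².
h = 0.5473 m
0.5473 m × (1 in / 0.02540 m) = 21.55 in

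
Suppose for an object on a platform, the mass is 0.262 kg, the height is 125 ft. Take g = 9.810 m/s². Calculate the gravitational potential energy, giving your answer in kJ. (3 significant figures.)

0.0979 kJ

PE is given directly by: PE = mgh.
m = 0.262 kg; h = 125 ft = 38.10 m; g = 9.810 m/s².
PE = 97.93 J
97.93 J × (1 kJ / 1000 J) = 0.09793 kJ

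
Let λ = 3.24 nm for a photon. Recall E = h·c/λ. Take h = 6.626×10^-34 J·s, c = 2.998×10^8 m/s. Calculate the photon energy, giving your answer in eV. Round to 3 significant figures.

383 eV

Directly: E = hc/λ.
λ = 3.24 nm = 3.240×10^-9 m; h = 6.626×10^-34 J·s; c = 2.998×10^8 m/s.
E = 6.131×10^-17 J  (the unit combination reduces to kg·m²/s² = J)
6.131×10^-17 J × (1 eV / 1.602×10^-19 J) = 382.7 eV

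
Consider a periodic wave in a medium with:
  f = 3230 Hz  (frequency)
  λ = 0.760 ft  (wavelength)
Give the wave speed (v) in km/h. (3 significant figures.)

Directly: v = fλ.
f = 3230 Hz; λ = 0.760 ft = 0.2316 m.
v = 748.2 m/s
748.2 m/s × (1 km/h / 0.2778 m/s) = 2694 km/h

2690 km/h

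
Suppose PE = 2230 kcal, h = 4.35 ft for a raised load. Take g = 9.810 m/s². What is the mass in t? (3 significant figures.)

717 t

Rearranging PE = m·g·h for m: m = PE/(g·h).
PE = 2230 kcal = 9.330×10^6 J; h = 4.35 ft = 1.326 m; g = 9.810 m/s².
m = 7.173×10^5 kg
7.173×10^5 kg × (1 t / 1000 kg) = 717.3 t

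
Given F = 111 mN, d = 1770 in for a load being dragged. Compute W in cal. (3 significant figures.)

W is given directly by: W = F·d.
F = 111 mN = 0.1110 N; d = 1770 in = 44.96 m.
W = 4.990 J  (the unit combination reduces to kg·m²/s² = J)
4.990 J × (1 cal / 4.184 J) = 1.193 cal

1.19 cal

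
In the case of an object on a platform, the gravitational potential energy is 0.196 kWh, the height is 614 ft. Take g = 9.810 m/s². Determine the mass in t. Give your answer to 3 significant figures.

Rearranging PE = m·g·h for m: m = PE/(g·h).
PE = 0.196 kWh = 7.056×10^5 J; h = 614 ft = 187.1 m; g = 9.810 m/s².
m = 384.3 kg
384.3 kg × (1 t / 1000 kg) = 0.3843 t

0.384 t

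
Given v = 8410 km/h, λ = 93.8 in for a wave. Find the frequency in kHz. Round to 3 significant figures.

0.981 kHz

Rearranging v = f·λ for f: f = v/λ.
v = 8410 km/h = 2336 m/s; λ = 93.8 in = 2.383 m.
f = 980.5 Hz
980.5 Hz × (1 kHz / 1000 Hz) = 0.9805 kHz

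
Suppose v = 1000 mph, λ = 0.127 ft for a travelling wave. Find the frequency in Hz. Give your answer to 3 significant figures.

11500 Hz

Rearranging: f = v/λ.
v = 1000 mph = 447.0 m/s; λ = 0.127 ft = 0.03871 m.
f = 11549 Hz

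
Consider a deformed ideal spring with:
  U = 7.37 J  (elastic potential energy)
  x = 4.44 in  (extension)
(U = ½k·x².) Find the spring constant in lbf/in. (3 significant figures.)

Solving U = ½k·x² for k: k = 2U/x².
U = 7.37 J; x = 4.44 in = 0.1128 m.
k = 1159 N/m
1159 N/m × (1 lbf/in / 175.1 N/m) = 6.618 lbf/in

6.62 lbf/in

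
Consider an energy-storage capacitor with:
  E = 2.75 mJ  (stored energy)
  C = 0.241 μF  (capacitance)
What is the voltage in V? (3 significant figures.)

Solving E = ½C·V² for V: V = √(2E/C).
E = 2.75 mJ = 0.002750 J; C = 0.241 μF = 2.410×10^-7 F.
V = 151.1 V

151 V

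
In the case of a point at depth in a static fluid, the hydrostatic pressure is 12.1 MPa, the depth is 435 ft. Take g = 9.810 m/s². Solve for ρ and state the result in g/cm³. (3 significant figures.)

9.30 g/cm³

Rearranging P = ρ·g·h for ρ: ρ = P/(g·h).
P = 12.1 MPa = 1.210×10^7 Pa; h = 435 ft = 132.6 m; g = 9.810 m/s².
ρ = 9303 kg/m³
9303 kg/m³ × (1 g/cm³ / 1000 kg/m³) = 9.303 g/cm³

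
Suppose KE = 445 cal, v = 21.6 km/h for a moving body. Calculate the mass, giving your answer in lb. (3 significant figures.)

Rearranging KE = ½mv² for m: m = 2·KE/v².
KE = 445 cal = 1862 J; v = 21.6 km/h = 6.000 m/s.
m = 103.4 kg
103.4 kg × (1 lb / 0.4536 kg) = 228.0 lb

228 lb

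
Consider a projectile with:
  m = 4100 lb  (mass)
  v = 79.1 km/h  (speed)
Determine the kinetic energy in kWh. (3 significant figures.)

Directly: KE = ½mv².
m = 4100 lb = 1860 kg; v = 79.1 km/h = 21.97 m/s.
KE = 4.489×10^5 J
4.489×10^5 J × (1 kWh / 3.600×10^6 J) = 0.1247 kWh

0.125 kWh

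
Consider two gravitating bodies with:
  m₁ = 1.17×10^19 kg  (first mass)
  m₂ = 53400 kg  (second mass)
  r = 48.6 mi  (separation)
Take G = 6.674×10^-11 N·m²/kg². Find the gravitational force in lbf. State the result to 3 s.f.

1530 lbf

F is given directly by: F = Gm₁m₂/r².
m₁ = 1.17×10^19 kg; m₂ = 53400 kg; r = 48.6 mi = 78214 m; G = 6.674×10^-11 N·m²/kg².
F = 6816 N
6816 N × (1 lbf / 4.448 N) = 1532 lbf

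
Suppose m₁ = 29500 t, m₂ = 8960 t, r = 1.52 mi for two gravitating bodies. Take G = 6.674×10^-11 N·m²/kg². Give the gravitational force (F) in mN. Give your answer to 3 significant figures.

F is given directly by: F = Gm₁m₂/r².
m₁ = 29500 t = 2.950×10^7 kg; m₂ = 8960 t = 8.960×10^6 kg; r = 1.52 mi = 2446 m; G = 6.674×10^-11 N·m²/kg².
F = 0.002948 N
0.002948 N × (1 mN / 0.001000 N) = 2.948 mN

2.95 mN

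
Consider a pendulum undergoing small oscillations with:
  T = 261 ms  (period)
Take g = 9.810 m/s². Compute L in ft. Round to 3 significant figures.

Rearranging T = 2π√(L/g) for L: L = g·(T/2π)².
T = 261 ms = 0.2610 s; g = 9.810 m/s².
L = 0.01693 m
0.01693 m × (1 ft / 0.3048 m) = 0.05554 ft

0.0555 ft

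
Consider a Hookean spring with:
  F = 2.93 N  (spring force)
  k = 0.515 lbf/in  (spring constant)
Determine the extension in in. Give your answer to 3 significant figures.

1.28 in

From Hooke's law: x = F/k.
F = 2.93 N; k = 0.515 lbf/in = 90.19 N/m.
x = 0.03249 m
0.03249 m × (1 in / 0.02540 m) = 1.279 in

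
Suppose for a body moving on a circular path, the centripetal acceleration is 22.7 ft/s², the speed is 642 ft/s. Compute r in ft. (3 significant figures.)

18200 ft

Rearranging a = v²/r for r: r = v²/a.
a = 22.7 ft/s² = 6.919 m/s²; v = 642 ft/s = 195.7 m/s.
r = 5534 m
5534 m × (1 ft / 0.3048 m) = 18157 ft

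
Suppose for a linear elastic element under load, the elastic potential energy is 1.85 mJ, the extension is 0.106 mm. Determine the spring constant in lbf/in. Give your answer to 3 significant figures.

Rearranging U = ½k·x² for k: k = 2U/x².
U = 1.85 mJ = 0.001850 J; x = 0.106 mm = 1.060×10^-4 m.
k = 3.293×10^5 N/m
3.293×10^5 N/m × (1 lbf/in / 175.1 N/m) = 1880 lbf/in

1880 lbf/in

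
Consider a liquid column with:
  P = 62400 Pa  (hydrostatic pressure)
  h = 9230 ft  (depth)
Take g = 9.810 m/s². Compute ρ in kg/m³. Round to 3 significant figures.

Rearranging: ρ = P/(g·h).
P = 62400 Pa; h = 9230 ft = 2813 m; g = 9.810 m/s².
ρ = 2.261 kg/m³

2.26 kg/m³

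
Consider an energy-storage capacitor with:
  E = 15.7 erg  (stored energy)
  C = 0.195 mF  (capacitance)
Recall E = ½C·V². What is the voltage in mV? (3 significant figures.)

127 mV

Rearranging E = ½C·V² for V: V = √(2E/C).
E = 15.7 erg = 1.570×10^-6 J; C = 0.195 mF = 1.950×10^-4 F.
V = 0.1269 V
0.1269 V × (1 mV / 0.001000 V) = 126.9 mV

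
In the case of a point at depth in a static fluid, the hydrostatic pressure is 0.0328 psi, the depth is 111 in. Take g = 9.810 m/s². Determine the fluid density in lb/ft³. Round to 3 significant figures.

0.510 lb/ft³

Rearranging P = ρ·g·h for ρ: ρ = P/(g·h).
P = 0.0328 psi = 226.1 Pa; h = 111 in = 2.819 m; g = 9.810 m/s².
ρ = 8.176 kg/m³
8.176 kg/m³ × (1 lb/ft³ / 16.02 kg/m³) = 0.5104 lb/ft³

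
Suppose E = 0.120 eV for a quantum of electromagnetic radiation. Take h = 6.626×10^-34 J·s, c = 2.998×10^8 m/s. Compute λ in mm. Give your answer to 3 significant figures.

0.0103 mm

Solving E = h·c/λ for λ: λ = hc/E.
E = 0.120 eV = 1.923×10^-20 J; h = 6.626×10^-34 J·s; c = 2.998×10^8 m/s.
λ = 1.033×10^-5 m
1.033×10^-5 m × (1 mm / 0.001000 m) = 0.01033 mm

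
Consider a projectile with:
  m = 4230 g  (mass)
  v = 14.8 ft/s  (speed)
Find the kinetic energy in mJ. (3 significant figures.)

43000 mJ

KE is given directly by: KE = ½mv².
m = 4230 g = 4.230 kg; v = 14.8 ft/s = 4.511 m/s.
KE = 43.04 J
43.04 J × (1 mJ / 0.001000 J) = 43039 mJ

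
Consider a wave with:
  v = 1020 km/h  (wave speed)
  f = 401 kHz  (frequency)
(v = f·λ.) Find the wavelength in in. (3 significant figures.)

0.0278 in

Rearranging: λ = v/f.
v = 1020 km/h = 283.3 m/s; f = 401 kHz = 4.010×10^5 Hz.
λ = 7.066×10^-4 m
7.066×10^-4 m × (1 in / 0.02540 m) = 0.02782 in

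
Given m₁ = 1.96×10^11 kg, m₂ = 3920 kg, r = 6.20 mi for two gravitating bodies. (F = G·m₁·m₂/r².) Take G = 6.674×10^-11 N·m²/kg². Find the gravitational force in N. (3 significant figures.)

From Newton's law of gravitation: F = Gm₁m₂/r².
m₁ = 1.96×10^11 kg; m₂ = 3920 kg; r = 6.20 mi = 9978 m; G = 6.674×10^-11 N·m²/kg².
F = 5.150×10^-4 N  (the unit combination reduces to kg·m/s² = N)

5.15×10^-4 N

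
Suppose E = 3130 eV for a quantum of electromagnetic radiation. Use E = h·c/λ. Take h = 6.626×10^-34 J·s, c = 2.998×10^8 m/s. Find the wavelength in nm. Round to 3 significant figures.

0.396 nm

Rearranging E = h·c/λ for λ: λ = hc/E.
E = 3130 eV = 5.015×10^-16 J; h = 6.626×10^-34 J·s; c = 2.998×10^8 m/s.
λ = 3.961×10^-10 m
3.961×10^-10 m × (1 nm / 1.000×10^-9 m) = 0.3961 nm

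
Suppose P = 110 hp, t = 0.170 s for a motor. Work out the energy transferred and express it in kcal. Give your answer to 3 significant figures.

Rearranging P = W/t for W: W = P·t.
P = 110 hp = 82027 W; t = 0.170 s.
W = 13945 J
13945 J × (1 kcal / 4184 J) = 3.333 kcal

3.33 kcal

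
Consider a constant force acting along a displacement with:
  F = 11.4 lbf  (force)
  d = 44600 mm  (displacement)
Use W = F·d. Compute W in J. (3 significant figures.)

2260 J

Directly: W = F·d.
F = 11.4 lbf = 50.71 N; d = 44600 mm = 44.60 m.
W = 2262 J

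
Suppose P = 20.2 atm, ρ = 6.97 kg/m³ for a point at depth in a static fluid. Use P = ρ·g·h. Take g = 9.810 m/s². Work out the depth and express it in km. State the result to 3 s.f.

Rearranging: h = P/(ρ·g).
P = 20.2 atm = 2.047×10^6 Pa; ρ = 6.97 kg/m³; g = 9.810 m/s².
h = 29934 m
29934 m × (1 km / 1000 m) = 29.93 km

29.9 km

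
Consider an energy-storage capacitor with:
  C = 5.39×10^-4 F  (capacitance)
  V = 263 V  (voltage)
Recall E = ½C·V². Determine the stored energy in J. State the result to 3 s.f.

18.6 J

E is given directly by: E = ½CV².
C = 5.39×10^-4 F; V = 263 V.
E = 18.64 J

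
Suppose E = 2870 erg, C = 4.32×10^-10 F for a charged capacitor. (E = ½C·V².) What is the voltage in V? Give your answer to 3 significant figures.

Rearranging E = ½C·V² for V: V = √(2E/C).
E = 2870 erg = 2.870×10^-4 J; C = 4.32×10^-10 F.
V = 1153 V  (the unit combination reduces to kg·m²/(A·s³) = V)

1150 V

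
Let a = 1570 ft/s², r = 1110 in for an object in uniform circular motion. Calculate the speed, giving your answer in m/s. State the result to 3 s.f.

116 m/s

Rearranging a = v²/r for v: v = √(a·r).
a = 1570 ft/s² = 478.5 m/s²; r = 1110 in = 28.19 m.
v = 116.2 m/s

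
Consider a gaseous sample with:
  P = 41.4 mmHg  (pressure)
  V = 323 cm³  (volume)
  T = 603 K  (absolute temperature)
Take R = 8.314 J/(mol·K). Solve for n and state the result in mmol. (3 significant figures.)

0.356 mmol

From the ideal-gas law: n = PV/(RT).
P = 41.4 mmHg = 5520 Pa; V = 323 cm³ = 3.230×10^-4 m³; T = 603 K; R = 8.314 J/(mol·K).
n = 3.556×10^-4 mol
3.556×10^-4 mol × (1 mmol / 0.001000 mol) = 0.3556 mmol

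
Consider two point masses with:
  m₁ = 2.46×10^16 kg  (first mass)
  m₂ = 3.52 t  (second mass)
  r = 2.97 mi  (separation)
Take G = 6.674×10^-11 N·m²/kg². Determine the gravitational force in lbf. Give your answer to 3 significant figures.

From Newton's law of gravitation: F = Gm₁m₂/r².
m₁ = 2.46×10^16 kg; m₂ = 3.52 t = 3520 kg; r = 2.97 mi = 4780 m; G = 6.674×10^-11 N·m²/kg².
F = 253.0 N  (the unit combination reduces to kg·m/s² = N)
253.0 N × (1 lbf / 4.448 N) = 56.87 lbf

56.9 lbf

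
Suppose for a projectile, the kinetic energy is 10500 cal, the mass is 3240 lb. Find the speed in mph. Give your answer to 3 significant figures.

17.3 mph

Rearranging: v = √(2·KE/m).
KE = 10500 cal = 43932 J; m = 3240 lb = 1470 kg.
v = 7.732 m/s
7.732 m/s × (1 mph / 0.4470 m/s) = 17.30 mph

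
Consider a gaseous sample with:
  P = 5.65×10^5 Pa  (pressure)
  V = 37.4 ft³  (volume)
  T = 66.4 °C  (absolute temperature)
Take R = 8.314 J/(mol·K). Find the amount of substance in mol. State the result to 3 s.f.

From the ideal-gas law: n = PV/(RT).
P = 5.65×10^5 Pa; V = 37.4 ft³ = 1.059 m³; T = 66.4 °C = 339.5 K; R = 8.314 J/(mol·K).
n = 212.0 mol

212 mol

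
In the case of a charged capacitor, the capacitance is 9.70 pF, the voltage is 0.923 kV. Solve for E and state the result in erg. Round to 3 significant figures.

Directly: E = ½CV².
C = 9.70 pF = 9.700×10^-12 F; V = 0.923 kV = 923.0 V.
E = 4.132×10^-6 J
4.132×10^-6 J × (1 erg / 1.000×10^-7 J) = 41.32 erg

41.3 erg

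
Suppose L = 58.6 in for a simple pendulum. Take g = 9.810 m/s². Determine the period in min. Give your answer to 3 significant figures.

0.0408 min

Directly: T = 2π√(L/g).
L = 58.6 in = 1.488 m; g = 9.810 m/s².
T = 2.447 s
2.447 s × (1 min / 60.00 s) = 0.04079 min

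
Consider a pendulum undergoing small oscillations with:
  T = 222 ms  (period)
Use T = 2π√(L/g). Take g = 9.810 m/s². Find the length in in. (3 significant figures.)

0.482 in

Rearranging: L = g·(T/2π)².
T = 222 ms = 0.2220 s; g = 9.810 m/s².
L = 0.01225 m
0.01225 m × (1 in / 0.02540 m) = 0.4821 in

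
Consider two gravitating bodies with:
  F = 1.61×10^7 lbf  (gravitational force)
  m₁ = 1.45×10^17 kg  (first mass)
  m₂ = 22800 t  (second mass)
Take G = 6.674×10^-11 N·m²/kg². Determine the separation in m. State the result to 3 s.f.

1760 m

From Newton's law of gravitation: r = √(G·m₁m₂/F).
F = 1.61×10^7 lbf = 7.162×10^7 N; m₁ = 1.45×10^17 kg; m₂ = 22800 t = 2.280×10^7 kg; G = 6.674×10^-11 N·m²/kg².
r = 1755 m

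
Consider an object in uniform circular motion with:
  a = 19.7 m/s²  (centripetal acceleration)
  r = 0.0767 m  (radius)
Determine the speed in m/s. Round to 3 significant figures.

1.23 m/s

Solving a = v²/r for v: v = √(a·r).
a = 19.7 m/s²; r = 0.0767 m.
v = 1.229 m/s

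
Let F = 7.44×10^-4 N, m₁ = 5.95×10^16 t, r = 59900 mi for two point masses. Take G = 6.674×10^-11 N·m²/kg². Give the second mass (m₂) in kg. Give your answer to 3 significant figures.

From Newton's law of gravitation: m₂ = F·r²/(G·m₁).
F = 7.44×10^-4 N; m₁ = 5.95×10^16 t = 5.950×10^19 kg; r = 59900 mi = 9.640×10^7 m; G = 6.674×10^-11 N·m²/kg².
m₂ = 1741 kg

1740 kg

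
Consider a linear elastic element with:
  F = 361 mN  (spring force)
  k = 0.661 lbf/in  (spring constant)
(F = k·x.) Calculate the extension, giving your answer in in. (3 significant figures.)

Rearranging F = k·x for x: x = F/k.
F = 361 mN = 0.3610 N; k = 0.661 lbf/in = 115.8 N/m.
x = 0.003119 m
0.003119 m × (1 in / 0.02540 m) = 0.1228 in

0.123 in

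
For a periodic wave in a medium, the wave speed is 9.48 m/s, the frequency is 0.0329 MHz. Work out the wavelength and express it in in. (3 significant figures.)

0.0113 in

Rearranging: λ = v/f.
v = 9.48 m/s; f = 0.0329 MHz = 32900 Hz.
λ = 2.881×10^-4 m
2.881×10^-4 m × (1 in / 0.02540 m) = 0.01134 in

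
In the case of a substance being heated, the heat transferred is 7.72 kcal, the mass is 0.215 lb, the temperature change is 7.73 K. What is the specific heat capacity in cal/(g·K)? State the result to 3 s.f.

10.2 cal/(g·K)

Rearranging Q = m·c·ΔT for c: c = Q/(m·ΔT).
Q = 7.72 kcal = 32300 J; m = 0.215 lb = 0.09752 kg; ΔT = 7.73 K.
c = 42847 J/(kg·K)
42847 J/(kg·K) × (1 cal/(g·K) / 4184 J/(kg·K)) = 10.24 cal/(g·K)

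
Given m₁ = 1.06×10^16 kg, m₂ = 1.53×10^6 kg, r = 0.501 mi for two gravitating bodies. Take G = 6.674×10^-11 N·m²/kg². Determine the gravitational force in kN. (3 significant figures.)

1660 kN

From Newton's law of gravitation: F = Gm₁m₂/r².
m₁ = 1.06×10^16 kg; m₂ = 1.53×10^6 kg; r = 0.501 mi = 806.3 m; G = 6.674×10^-11 N·m²/kg².
F = 1.665×10^6 N
1.665×10^6 N × (1 kN / 1000 N) = 1665 kN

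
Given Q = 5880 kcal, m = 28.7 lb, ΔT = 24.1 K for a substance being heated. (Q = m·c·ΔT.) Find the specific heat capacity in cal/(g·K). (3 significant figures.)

Solving Q = m·c·ΔT for c: c = Q/(m·ΔT).
Q = 5880 kcal = 2.460×10^7 J; m = 28.7 lb = 13.02 kg; ΔT = 24.1 K.
c = 78416 J/(kg·K)
78416 J/(kg·K) × (1 cal/(g·K) / 4184 J/(kg·K)) = 18.74 cal/(g·K)

18.7 cal/(g·K)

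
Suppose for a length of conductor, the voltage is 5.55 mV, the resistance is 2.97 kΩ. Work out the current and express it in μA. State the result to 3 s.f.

Rearranging V = I·R for I: I = V/R.
V = 5.55 mV = 0.005550 V; R = 2.97 kΩ = 2970 Ω.
I = 1.869×10^-6 A
1.869×10^-6 A × (1 μA / 1.000×10^-6 A) = 1.869 μA

1.87 μA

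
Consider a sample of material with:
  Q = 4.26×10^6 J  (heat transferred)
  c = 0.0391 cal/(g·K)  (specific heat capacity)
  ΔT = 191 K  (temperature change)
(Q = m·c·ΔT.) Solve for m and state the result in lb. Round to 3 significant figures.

301 lb

Rearranging: m = Q/(c·ΔT).
Q = 4.26×10^6 J; c = 0.0391 cal/(g·K) = 163.6 J/(kg·K); ΔT = 191 K.
m = 136.3 kg
136.3 kg × (1 lb / 0.4536 kg) = 300.6 lb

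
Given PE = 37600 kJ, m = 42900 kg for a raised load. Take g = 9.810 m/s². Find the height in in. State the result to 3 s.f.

3520 in

Rearranging: h = PE/(m·g).
PE = 37600 kJ = 3.760×10^7 J; m = 42900 kg; g = 9.810 m/s².
h = 89.34 m
89.34 m × (1 in / 0.02540 m) = 3517 in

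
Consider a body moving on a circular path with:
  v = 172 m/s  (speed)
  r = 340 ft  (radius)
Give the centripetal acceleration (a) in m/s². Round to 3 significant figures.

285 m/s²

Directly: a = v²/r.
v = 172 m/s; r = 340 ft = 103.6 m.
a = 285.5 m/s²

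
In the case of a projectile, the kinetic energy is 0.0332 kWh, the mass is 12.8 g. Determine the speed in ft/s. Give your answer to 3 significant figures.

14200 ft/s

Rearranging: v = √(2·KE/m).
KE = 0.0332 kWh = 1.195×10^5 J; m = 12.8 g = 0.01280 kg.
v = 4321 m/s
4321 m/s × (1 ft/s / 0.3048 m/s) = 14178 ft/s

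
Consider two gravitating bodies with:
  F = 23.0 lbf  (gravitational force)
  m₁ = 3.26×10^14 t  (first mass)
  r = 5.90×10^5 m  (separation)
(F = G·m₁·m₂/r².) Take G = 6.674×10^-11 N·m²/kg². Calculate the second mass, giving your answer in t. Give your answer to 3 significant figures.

1640 t

Rearranging F = G·m₁·m₂/r² for m₂: m₂ = F·r²/(G·m₁).
F = 23.0 lbf = 102.3 N; m₁ = 3.26×10^14 t = 3.260×10^17 kg; r = 5.90×10^5 m; G = 6.674×10^-11 N·m²/kg².
m₂ = 1.637×10^6 kg
1.637×10^6 kg × (1 t / 1000 kg) = 1637 t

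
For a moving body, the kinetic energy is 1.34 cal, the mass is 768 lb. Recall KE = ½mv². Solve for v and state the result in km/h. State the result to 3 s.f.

Rearranging KE = ½mv² for v: v = √(2·KE/m).
KE = 1.34 cal = 5.607 J; m = 768 lb = 348.4 kg.
v = 0.1794 m/s
0.1794 m/s × (1 km/h / 0.2778 m/s) = 0.6459 km/h

0.646 km/h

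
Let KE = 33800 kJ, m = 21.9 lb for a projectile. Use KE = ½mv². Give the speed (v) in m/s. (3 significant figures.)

2610 m/s

Rearranging KE = ½mv² for v: v = √(2·KE/m).
KE = 33800 kJ = 3.380×10^7 J; m = 21.9 lb = 9.934 kg.
v = 2609 m/s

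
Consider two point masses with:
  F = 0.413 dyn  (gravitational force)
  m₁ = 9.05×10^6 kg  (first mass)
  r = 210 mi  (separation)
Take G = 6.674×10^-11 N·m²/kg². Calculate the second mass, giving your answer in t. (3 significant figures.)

From Newton's law of gravitation: m₂ = F·r²/(G·m₁).
F = 0.413 dyn = 4.130×10^-6 N; m₁ = 9.05×10^6 kg; r = 210 mi = 3.380×10^5 m; G = 6.674×10^-11 N·m²/kg².
m₂ = 7.810×10^8 kg
7.810×10^8 kg × (1 t / 1000 kg) = 7.810×10^5 t

7.81×10^5 t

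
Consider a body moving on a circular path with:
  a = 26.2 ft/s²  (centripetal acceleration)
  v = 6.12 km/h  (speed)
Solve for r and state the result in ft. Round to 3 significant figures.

Rearranging a = v²/r for r: r = v²/a.
a = 26.2 ft/s² = 7.986 m/s²; v = 6.12 km/h = 1.700 m/s.
r = 0.3619 m
0.3619 m × (1 ft / 0.3048 m) = 1.187 ft

1.19 ft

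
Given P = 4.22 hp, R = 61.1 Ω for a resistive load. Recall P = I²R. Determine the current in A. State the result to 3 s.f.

Solving P = I²R for I: I = √(P/R).
P = 4.22 hp = 3147 W; R = 61.1 Ω.
I = 7.177 A

7.18 A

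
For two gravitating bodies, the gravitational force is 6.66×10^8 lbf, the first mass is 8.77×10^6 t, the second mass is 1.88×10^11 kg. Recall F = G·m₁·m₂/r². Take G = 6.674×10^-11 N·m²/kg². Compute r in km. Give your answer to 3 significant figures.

Solving F = G·m₁·m₂/r² for r: r = √(G·m₁m₂/F).
F = 6.66×10^8 lbf = 2.963×10^9 N; m₁ = 8.77×10^6 t = 8.770×10^9 kg; m₂ = 1.88×10^11 kg; G = 6.674×10^-11 N·m²/kg².
r = 6.095 m
6.095 m × (1 km / 1000 m) = 0.006095 km

0.00609 km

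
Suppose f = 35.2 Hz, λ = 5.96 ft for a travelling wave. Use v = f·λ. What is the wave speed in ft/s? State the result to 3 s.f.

210 ft/s

v is given directly by: v = fλ.
f = 35.2 Hz; λ = 5.96 ft = 1.817 m.
v = 63.94 m/s
63.94 m/s × (1 ft/s / 0.3048 m/s) = 209.8 ft/s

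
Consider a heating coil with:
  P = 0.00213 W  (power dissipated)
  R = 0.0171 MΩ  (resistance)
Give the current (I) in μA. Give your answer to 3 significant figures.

Rearranging: I = √(P/R).
P = 0.00213 W; R = 0.0171 MΩ = 17100 Ω.
I = 3.529×10^-4 A
3.529×10^-4 A × (1 μA / 1.000×10^-6 A) = 352.9 μA

353 μA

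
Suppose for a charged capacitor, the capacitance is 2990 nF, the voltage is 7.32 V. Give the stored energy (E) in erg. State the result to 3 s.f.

801 erg

E is given directly by: E = ½CV².
C = 2990 nF = 2.990×10^-6 F; V = 7.32 V.
E = 8.011×10^-5 J
8.011×10^-5 J × (1 erg / 1.000×10^-7 J) = 801.1 erg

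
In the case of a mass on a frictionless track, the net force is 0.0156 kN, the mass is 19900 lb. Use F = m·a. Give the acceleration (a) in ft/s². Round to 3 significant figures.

0.00567 ft/s²

From Newton's second law: a = F/m.
F = 0.0156 kN = 15.60 N; m = 19900 lb = 9026 kg.
a = 0.001728 m/s²
0.001728 m/s² × (1 ft/s² / 0.3048 m/s²) = 0.005670 ft/s²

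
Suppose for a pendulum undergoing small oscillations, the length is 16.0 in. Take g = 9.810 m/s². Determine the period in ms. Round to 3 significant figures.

Directly: T = 2π√(L/g).
L = 16.0 in = 0.4064 m; g = 9.810 m/s².
T = 1.279 s
1.279 s × (1 ms / 0.001000 s) = 1279 ms

1280 ms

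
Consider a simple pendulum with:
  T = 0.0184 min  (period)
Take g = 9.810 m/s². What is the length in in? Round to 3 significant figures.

Solving T = 2π√(L/g) for L: L = g·(T/2π)².
T = 0.0184 min = 1.104 s; g = 9.810 m/s².
L = 0.3029 m
0.3029 m × (1 in / 0.02540 m) = 11.92 in

11.9 in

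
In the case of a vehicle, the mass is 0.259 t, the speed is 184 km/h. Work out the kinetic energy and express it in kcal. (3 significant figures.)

80.9 kcal

KE is given directly by: KE = ½mv².
m = 0.259 t = 259.0 kg; v = 184 km/h = 51.11 m/s.
KE = 3.383×10^5 J
3.383×10^5 J × (1 kcal / 4184 J) = 80.86 kcal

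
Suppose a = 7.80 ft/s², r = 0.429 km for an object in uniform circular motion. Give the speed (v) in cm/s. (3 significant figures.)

Rearranging a = v²/r for v: v = √(a·r).
a = 7.80 ft/s² = 2.377 m/s²; r = 0.429 km = 429.0 m.
v = 31.94 m/s
31.94 m/s × (1 cm/s / 0.01000 m/s) = 3194 cm/s

3190 cm/s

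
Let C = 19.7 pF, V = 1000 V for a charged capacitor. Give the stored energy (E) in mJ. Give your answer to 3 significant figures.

Directly: E = ½CV².
C = 19.7 pF = 1.970×10^-11 F; V = 1000 V.
E = 9.850×10^-6 J  (the unit combination reduces to kg·m²/s² = J)
9.850×10^-6 J × (1 mJ / 0.001000 J) = 0.009850 mJ

0.00985 mJ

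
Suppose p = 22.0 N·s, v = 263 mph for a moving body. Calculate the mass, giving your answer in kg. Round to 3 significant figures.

0.187 kg

Rearranging p = m·v for m: m = p/v.
p = 22.0 N·s = 22.00 kg·m/s; v = 263 mph = 117.6 m/s.
m = 0.1871 kg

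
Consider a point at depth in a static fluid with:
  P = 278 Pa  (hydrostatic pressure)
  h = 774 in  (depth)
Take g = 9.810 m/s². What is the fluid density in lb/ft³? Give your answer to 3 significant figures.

Solving P = ρ·g·h for ρ: ρ = P/(g·h).
P = 278 Pa; h = 774 in = 19.66 m; g = 9.810 m/s².
ρ = 1.441 kg/m³
1.441 kg/m³ × (1 lb/ft³ / 16.02 kg/m³) = 0.08999 lb/ft³

0.0900 lb/ft³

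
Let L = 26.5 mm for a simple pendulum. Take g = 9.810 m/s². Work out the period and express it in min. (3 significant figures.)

Directly: T = 2π√(L/g).
L = 26.5 mm = 0.02650 m; g = 9.810 m/s².
T = 0.3266 s
0.3266 s × (1 min / 60.00 s) = 0.005443 min

0.00544 min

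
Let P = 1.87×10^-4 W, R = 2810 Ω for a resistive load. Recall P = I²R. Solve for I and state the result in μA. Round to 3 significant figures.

Solving P = I²R for I: I = √(P/R).
P = 1.87×10^-4 W; R = 2810 Ω.
I = 2.580×10^-4 A
2.580×10^-4 A × (1 μA / 1.000×10^-6 A) = 258.0 μA

258 μA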